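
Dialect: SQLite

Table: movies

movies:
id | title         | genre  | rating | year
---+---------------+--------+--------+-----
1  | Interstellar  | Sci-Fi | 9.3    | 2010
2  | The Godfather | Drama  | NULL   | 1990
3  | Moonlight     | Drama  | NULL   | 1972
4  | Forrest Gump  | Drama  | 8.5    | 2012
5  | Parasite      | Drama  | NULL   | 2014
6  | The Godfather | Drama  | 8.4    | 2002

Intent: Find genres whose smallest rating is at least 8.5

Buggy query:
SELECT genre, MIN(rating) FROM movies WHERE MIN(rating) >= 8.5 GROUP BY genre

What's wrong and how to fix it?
Bug: MIN() in WHERE is a misuse of aggregate

Fix: Replace WHERE with HAVING after the GROUP BY

Corrected query:
SELECT genre, MIN(rating) FROM movies GROUP BY genre HAVING MIN(rating) >= 8.5

Result:
genre  | MIN(rating)
-------+------------
Sci-Fi | 9.3        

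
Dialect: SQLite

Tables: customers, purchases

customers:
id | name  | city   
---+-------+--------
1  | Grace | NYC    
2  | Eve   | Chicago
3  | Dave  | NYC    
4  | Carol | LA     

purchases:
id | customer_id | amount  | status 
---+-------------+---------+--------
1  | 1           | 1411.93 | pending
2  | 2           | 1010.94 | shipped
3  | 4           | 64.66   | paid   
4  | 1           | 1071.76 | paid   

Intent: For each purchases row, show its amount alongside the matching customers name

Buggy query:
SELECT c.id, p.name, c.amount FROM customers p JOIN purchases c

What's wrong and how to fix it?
Bug: Missing join condition: each purchases row is matched to all customers rows instead of just its own

Fix: Add ON c.customer_id = p.id to the JOIN

Corrected query:
SELECT c.id, p.name, c.amount FROM customers p JOIN purchases c ON c.customer_id = p.id

Result:
id | name  | amount 
---+-------+--------
1  | Grace | 1411.93
2  | Eve   | 1010.94
3  | Carol | 64.66  
4  | Grace | 1071.76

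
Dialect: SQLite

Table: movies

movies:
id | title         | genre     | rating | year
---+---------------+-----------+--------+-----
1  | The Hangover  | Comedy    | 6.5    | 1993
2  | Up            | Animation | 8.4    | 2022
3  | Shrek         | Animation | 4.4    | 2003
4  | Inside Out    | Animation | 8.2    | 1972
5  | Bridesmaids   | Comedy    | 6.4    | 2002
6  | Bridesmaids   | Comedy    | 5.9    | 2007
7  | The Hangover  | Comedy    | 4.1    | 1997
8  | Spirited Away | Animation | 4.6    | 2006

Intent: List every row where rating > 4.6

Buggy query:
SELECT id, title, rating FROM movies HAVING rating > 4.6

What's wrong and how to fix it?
Bug: HAVING filters the output of aggregation, but this query has no GROUP BY and no aggregate functions, so SQLite rejects it (HAVING clause on a non-aggregate query); the condition here is per row

Fix: Use WHERE for row-level filtering

Corrected query:
SELECT id, title, rating FROM movies WHERE rating > 4.6

Result:
id | title        | rating
---+--------------+-------
1  | The Hangover | 6.5   
2  | Up           | 8.4   
4  | Inside Out   | 8.2   
5  | Bridesmaids  | 6.4   
6  | Bridesmaids  | 5.9   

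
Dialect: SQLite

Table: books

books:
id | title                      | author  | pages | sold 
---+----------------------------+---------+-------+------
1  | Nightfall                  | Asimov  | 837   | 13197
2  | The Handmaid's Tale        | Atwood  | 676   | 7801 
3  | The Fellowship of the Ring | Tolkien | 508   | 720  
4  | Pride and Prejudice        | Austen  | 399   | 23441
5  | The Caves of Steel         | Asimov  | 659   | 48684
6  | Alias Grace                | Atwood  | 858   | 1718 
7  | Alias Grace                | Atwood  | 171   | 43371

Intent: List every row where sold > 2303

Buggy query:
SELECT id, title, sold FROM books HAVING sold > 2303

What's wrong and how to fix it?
Bug: This is a non-aggregate query (no GROUP BY, no aggregates), so in SQLite the HAVING clause is invalid here; a row-level condition belongs in WHERE

Fix: Replace HAVING with WHERE since the condition applies to individual rows

Corrected query:
SELECT id, title, sold FROM books WHERE sold > 2303

Result:
id | title               | sold 
---+---------------------+------
1  | Nightfall           | 13197
2  | The Handmaid's Tale | 7801 
4  | Pride and Prejudice | 23441
5  | The Caves of Steel  | 48684
7  | Alias Grace         | 43371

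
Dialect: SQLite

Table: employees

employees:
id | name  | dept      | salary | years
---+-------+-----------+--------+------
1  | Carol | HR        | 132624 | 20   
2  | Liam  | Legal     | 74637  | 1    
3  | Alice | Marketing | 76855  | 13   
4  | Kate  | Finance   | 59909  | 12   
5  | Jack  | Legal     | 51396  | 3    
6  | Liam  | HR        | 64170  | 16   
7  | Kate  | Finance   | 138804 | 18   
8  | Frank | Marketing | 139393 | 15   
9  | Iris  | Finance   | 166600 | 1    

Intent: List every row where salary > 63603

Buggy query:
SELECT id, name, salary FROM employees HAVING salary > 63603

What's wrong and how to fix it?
Bug: This is a non-aggregate query (no GROUP BY, no aggregates), so in SQLite the HAVING clause is invalid here; a row-level condition belongs in WHERE

Fix: Use WHERE for row-level filtering

Corrected query:
SELECT id, name, salary FROM employees WHERE salary > 63603

Result:
id | name  | salary
---+-------+-------
1  | Carol | 132624
2  | Liam  | 74637 
3  | Alice | 76855 
6  | Liam  | 64170 
7  | Kate  | 138804
8  | Frank | 139393
9  | Iris  | 166600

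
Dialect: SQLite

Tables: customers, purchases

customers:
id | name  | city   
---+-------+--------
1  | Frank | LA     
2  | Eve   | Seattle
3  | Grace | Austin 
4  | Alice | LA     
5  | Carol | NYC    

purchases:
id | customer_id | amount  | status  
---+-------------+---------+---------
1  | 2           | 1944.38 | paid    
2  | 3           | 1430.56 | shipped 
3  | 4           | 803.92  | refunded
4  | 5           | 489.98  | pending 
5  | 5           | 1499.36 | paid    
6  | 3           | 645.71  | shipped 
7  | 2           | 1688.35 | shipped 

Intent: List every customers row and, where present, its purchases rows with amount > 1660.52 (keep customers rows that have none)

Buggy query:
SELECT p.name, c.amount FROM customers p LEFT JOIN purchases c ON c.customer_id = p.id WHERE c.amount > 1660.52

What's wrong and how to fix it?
Bug: Filtering c.amount in WHERE discards the NULL rows produced by LEFT JOIN, turning it into an inner join

Fix: Move the right-table condition into the ON clause so unmatched parents are kept

Corrected query:
SELECT p.name, c.amount FROM customers p LEFT JOIN purchases c ON c.customer_id = p.id AND c.amount > 1660.52

Result:
name  | amount 
------+--------
Frank | NULL   
Eve   | 1688.35
Eve   | 1944.38
Grace | NULL   
Alice | NULL   
Carol | NULL   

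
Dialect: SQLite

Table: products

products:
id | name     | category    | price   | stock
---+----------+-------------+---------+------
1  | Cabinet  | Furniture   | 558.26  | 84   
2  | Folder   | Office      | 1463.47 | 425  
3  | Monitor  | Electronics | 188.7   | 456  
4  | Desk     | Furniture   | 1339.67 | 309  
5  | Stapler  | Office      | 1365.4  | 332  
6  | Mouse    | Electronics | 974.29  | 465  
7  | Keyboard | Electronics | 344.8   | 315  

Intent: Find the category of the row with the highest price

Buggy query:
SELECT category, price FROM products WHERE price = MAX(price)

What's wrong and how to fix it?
Bug: WHERE is evaluated per row; an aggregate over the whole table isn't defined there

Fix: Wrap MAX in a scalar subquery so WHERE compares against a single value

Corrected query:
SELECT category, price FROM products WHERE price = (SELECT MAX(price) FROM products)

Result:
category | price  
---------+--------
Office   | 1463.47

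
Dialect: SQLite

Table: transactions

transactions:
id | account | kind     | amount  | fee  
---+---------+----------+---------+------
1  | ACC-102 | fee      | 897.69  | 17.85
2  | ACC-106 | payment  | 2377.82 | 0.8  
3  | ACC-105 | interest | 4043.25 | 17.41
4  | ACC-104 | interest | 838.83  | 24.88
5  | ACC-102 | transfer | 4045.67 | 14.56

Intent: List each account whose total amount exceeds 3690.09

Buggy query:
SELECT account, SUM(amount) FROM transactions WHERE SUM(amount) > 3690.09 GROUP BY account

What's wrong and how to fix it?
Bug: SUM(amount) is an aggregate, but WHERE filters rows before aggregation

Fix: Move the aggregate condition to a HAVING clause

Corrected query:
SELECT account, SUM(amount) FROM transactions GROUP BY account HAVING SUM(amount) > 3690.09

Result:
account | SUM(amount)
--------+------------
ACC-102 | 4943.36    
ACC-105 | 4043.25    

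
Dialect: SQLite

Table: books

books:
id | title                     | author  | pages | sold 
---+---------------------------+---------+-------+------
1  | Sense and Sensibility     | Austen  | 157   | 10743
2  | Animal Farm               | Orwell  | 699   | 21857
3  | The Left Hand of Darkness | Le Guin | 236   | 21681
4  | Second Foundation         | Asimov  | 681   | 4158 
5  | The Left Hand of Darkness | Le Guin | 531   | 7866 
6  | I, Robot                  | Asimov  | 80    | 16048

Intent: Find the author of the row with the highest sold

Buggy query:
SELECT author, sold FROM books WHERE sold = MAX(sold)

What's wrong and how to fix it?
Bug: MAX(sold) is an aggregate and cannot be used directly in WHERE

Fix: Wrap MAX in a scalar subquery so WHERE compares against a single value

Corrected query:
SELECT author, sold FROM books WHERE sold = (SELECT MAX(sold) FROM books)

Result:
author | sold 
-------+------
Orwell | 21857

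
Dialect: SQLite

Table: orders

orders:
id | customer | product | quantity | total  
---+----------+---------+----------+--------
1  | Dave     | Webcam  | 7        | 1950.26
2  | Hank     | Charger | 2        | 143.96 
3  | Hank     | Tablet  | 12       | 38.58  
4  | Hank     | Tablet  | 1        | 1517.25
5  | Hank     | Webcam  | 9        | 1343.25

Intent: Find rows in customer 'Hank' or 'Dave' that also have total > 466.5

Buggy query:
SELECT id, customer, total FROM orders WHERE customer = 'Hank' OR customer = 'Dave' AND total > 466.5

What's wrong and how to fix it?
Bug: Without parentheses, AND is evaluated before OR, so the total filter only applies to the 'Dave' branch

Fix: Group the OR with parentheses (or use IN), then AND the threshold

Corrected query:
SELECT id, customer, total FROM orders WHERE (customer = 'Hank' OR customer = 'Dave') AND total > 466.5

Result:
id | customer | total  
---+----------+--------
1  | Dave     | 1950.26
4  | Hank     | 1517.25
5  | Hank     | 1343.25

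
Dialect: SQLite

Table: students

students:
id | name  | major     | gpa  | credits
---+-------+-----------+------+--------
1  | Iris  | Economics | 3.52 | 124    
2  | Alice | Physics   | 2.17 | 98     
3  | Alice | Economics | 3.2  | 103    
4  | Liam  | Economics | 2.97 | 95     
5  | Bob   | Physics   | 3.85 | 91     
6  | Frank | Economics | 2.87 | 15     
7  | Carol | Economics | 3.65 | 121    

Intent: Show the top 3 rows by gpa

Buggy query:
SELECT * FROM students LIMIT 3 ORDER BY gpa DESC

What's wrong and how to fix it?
Bug: ORDER BY cannot follow LIMIT; LIMIT is the final clause

Fix: Swap the clauses: ORDER BY first, then LIMIT

Corrected query:
SELECT * FROM students ORDER BY gpa DESC LIMIT 3

Result:
id | name  | major     | gpa  | credits
---+-------+-----------+------+--------
5  | Bob   | Physics   | 3.85 | 91     
7  | Carol | Economics | 3.65 | 121    
1  | Iris  | Economics | 3.52 | 124    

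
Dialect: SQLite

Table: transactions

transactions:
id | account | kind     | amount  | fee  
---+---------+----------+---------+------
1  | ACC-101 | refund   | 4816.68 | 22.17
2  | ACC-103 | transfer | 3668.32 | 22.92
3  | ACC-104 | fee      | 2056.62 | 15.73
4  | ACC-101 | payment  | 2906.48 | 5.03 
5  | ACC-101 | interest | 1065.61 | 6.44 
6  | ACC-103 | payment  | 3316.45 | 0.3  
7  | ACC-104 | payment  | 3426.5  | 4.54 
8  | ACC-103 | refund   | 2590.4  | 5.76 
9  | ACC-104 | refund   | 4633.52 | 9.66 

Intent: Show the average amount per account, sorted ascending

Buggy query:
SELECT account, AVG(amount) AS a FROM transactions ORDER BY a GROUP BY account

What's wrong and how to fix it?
Bug: ORDER BY appears before GROUP BY; SQL clause order requires GROUP BY first

Fix: Reorder: SELECT … FROM … GROUP BY … ORDER BY …

Corrected query:
SELECT account, AVG(amount) AS a FROM transactions GROUP BY account ORDER BY a

Result:
account | a          
--------+------------
ACC-101 | 2929.59    
ACC-103 | 3191.723333
ACC-104 | 3372.213333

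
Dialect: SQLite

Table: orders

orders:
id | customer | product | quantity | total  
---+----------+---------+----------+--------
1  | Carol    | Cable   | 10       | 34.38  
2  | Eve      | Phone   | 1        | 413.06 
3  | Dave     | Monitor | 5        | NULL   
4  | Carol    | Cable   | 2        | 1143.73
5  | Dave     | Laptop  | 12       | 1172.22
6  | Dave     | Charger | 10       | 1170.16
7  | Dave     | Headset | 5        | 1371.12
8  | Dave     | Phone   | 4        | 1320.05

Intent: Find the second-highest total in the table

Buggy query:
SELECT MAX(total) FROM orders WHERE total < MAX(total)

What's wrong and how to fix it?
Bug: The inner MAX is an aggregate inside WHERE, which is not allowed

Fix: Put the inner MAX in a scalar subquery

Corrected query:
SELECT MAX(total) FROM orders WHERE total < (SELECT MAX(total) FROM orders)

Result:
MAX(total)
----------
1320.05   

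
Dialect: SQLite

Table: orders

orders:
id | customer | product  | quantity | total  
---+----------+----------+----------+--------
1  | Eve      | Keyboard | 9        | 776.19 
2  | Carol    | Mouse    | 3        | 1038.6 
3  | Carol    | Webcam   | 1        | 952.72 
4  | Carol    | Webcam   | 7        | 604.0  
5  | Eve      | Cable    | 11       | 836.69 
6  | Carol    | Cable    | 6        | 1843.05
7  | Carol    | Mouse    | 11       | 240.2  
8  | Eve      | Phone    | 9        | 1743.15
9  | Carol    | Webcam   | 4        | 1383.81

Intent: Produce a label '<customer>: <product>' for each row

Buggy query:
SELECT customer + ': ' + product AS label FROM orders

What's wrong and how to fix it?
Bug: SQLite uses || for string concatenation; + coerces text to numbers (yielding 0)

Fix: Replace + with || to concatenate text

Corrected query:
SELECT customer || ': ' || product AS label FROM orders

Result:
label        
-------------
Eve: Keyboard
Carol: Mouse 
Carol: Webcam
Carol: Webcam
Eve: Cable   
Carol: Cable 
Carol: Mouse 
Eve: Phone   
Carol: Webcam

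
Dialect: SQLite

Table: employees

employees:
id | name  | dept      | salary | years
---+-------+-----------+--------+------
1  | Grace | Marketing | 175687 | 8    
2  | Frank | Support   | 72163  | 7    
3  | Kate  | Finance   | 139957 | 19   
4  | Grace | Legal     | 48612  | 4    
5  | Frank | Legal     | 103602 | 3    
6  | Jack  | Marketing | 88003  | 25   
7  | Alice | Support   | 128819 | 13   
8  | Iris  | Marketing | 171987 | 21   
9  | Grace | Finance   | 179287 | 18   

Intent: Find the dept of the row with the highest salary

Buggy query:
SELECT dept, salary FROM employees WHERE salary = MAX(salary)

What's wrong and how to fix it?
Bug: MAX(salary) is an aggregate and cannot be used directly in WHERE

Fix: Wrap MAX in a scalar subquery so WHERE compares against a single value

Corrected query:
SELECT dept, salary FROM employees WHERE salary = (SELECT MAX(salary) FROM employees)

Result:
dept    | salary
--------+-------
Finance | 179287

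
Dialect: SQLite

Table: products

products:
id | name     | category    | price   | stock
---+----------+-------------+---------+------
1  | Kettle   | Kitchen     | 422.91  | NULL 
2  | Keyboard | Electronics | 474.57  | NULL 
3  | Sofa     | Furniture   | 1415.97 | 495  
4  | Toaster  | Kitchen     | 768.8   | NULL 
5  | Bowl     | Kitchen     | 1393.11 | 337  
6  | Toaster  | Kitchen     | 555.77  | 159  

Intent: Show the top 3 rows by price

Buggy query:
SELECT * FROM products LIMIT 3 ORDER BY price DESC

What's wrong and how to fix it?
Bug: LIMIT must come after ORDER BY

Fix: Sort with ORDER BY, then apply LIMIT

Corrected query:
SELECT * FROM products ORDER BY price DESC LIMIT 3

Result:
id | name    | category  | price   | stock
---+---------+-----------+---------+------
3  | Sofa    | Furniture | 1415.97 | 495  
5  | Bowl    | Kitchen   | 1393.11 | 337  
4  | Toaster | Kitchen   | 768.8   | NULL 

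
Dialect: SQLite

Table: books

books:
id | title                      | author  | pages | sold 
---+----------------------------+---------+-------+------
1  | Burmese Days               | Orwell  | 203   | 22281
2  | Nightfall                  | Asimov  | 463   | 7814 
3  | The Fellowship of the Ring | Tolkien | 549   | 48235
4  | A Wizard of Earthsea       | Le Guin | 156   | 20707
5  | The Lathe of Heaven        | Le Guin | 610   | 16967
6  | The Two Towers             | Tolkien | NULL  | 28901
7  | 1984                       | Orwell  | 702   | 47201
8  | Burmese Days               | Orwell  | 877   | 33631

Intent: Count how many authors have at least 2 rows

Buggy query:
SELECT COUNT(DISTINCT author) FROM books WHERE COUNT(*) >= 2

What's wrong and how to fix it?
Bug: COUNT(*) cannot appear in WHERE; the per-group count doesn't exist yet

Fix: Use a subquery that GROUPs and filters with HAVING, then count its rows

Corrected query:
SELECT COUNT(*) FROM (SELECT author FROM books GROUP BY author HAVING COUNT(*) >= 2)

Result:
COUNT(*)
--------
3       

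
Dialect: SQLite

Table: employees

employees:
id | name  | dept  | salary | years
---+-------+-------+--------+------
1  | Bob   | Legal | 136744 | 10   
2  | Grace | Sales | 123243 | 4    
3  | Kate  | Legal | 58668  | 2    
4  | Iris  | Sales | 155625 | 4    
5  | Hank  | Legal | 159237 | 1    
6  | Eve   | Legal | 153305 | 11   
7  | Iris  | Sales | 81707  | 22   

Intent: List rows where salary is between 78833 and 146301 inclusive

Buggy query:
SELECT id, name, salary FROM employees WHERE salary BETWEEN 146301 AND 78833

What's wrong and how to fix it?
Bug: The bounds are reversed; BETWEEN a AND b requires a <= b to match anything

Fix: Write BETWEEN 78833 AND 146301

Corrected query:
SELECT id, name, salary FROM employees WHERE salary BETWEEN 78833 AND 146301

Result:
id | name  | salary
---+-------+-------
1  | Bob   | 136744
2  | Grace | 123243
7  | Iris  | 81707 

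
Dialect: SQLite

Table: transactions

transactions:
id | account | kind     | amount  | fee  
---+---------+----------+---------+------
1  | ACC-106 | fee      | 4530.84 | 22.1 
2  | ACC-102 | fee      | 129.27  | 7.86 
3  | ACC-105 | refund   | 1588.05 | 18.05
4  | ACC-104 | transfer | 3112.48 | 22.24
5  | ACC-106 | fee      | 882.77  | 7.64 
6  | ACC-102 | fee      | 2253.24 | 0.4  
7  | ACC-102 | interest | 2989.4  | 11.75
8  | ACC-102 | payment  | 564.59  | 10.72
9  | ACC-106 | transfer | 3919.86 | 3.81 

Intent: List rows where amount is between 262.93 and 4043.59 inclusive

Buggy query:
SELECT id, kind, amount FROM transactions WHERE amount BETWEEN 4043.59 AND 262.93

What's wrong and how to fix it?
Bug: The bounds are reversed; BETWEEN a AND b requires a <= b to match anything

Fix: Swap the bounds so the smaller value comes first

Corrected query:
SELECT id, kind, amount FROM transactions WHERE amount BETWEEN 262.93 AND 4043.59

Result:
id | kind     | amount 
---+----------+--------
3  | refund   | 1588.05
4  | transfer | 3112.48
5  | fee      | 882.77 
6  | fee      | 2253.24
7  | interest | 2989.4 
8  | payment  | 564.59 
9  | transfer | 3919.86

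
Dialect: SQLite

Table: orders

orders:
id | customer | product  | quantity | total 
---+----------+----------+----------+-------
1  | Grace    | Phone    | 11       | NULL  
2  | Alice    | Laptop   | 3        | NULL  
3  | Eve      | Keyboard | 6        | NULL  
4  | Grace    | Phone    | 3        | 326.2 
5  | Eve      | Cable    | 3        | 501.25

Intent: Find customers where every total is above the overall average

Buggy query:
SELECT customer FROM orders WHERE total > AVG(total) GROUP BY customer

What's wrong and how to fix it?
Bug: WHERE evaluates per row before aggregation, so AVG() is unavailable

Fix: Use a subquery for AVG and a HAVING MIN(...) filter so the condition holds for every row in the group

Corrected query:
SELECT customer FROM orders GROUP BY customer HAVING MIN(total) > (SELECT AVG(total) FROM orders)

Result:
customer
--------
Eve     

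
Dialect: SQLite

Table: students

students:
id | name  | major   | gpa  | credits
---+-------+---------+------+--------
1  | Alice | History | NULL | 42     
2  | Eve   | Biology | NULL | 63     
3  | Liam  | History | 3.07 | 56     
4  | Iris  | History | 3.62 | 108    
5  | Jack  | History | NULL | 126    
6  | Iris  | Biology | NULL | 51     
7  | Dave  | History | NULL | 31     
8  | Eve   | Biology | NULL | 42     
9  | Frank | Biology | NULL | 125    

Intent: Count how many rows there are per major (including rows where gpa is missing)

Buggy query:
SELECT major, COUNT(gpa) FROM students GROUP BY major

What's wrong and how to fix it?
Bug: COUNT(column) counts non-NULL values only; rows with NULL gpa aren't counted

Fix: Replace COUNT(gpa) with COUNT(*)

Corrected query:
SELECT major, COUNT(*) FROM students GROUP BY major

Result:
major   | COUNT(*)
--------+---------
Biology | 4       
History | 5       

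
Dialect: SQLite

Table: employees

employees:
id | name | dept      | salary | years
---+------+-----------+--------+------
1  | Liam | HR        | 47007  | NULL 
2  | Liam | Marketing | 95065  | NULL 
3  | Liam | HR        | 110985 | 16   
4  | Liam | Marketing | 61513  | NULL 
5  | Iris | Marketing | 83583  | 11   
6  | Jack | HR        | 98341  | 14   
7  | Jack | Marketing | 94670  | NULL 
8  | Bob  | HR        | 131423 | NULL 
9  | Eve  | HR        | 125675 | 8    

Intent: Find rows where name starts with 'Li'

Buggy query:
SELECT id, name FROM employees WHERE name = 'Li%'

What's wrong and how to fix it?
Bug: Wildcards only work with LIKE; '=' treats '%' as a literal character

Fix: Replace '=' with LIKE so 'Li%' is treated as a pattern

Corrected query:
SELECT id, name FROM employees WHERE name LIKE 'Li%'

Result:
id | name
---+-----
1  | Liam
2  | Liam
3  | Liam
4  | Liam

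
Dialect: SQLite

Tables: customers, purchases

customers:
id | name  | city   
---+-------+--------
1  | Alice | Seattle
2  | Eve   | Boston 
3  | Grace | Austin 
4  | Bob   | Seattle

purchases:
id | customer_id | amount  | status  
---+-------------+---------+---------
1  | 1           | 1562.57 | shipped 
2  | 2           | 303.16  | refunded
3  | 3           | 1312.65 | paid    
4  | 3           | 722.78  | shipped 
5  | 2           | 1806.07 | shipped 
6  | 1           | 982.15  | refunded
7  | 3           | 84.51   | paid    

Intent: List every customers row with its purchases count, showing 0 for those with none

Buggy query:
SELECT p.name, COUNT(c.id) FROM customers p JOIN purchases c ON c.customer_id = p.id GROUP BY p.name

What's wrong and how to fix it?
Bug: An inner join excludes parents with zero children

Fix: Switch to LEFT JOIN to retain unmatched parent rows

Corrected query:
SELECT p.name, COUNT(c.id) FROM customers p LEFT JOIN purchases c ON c.customer_id = p.id GROUP BY p.name

Result:
name  | COUNT(c.id)
------+------------
Alice | 2          
Bob   | 0          
Eve   | 2          
Grace | 3          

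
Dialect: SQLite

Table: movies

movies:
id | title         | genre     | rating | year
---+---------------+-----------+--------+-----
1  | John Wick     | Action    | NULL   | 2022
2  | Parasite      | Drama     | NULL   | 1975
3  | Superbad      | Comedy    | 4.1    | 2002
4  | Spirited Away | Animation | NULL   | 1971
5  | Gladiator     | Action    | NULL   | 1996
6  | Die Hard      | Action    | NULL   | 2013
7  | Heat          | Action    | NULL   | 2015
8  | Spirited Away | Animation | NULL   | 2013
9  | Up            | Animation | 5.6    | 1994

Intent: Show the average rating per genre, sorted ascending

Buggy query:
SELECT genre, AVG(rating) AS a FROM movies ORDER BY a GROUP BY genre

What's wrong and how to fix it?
Bug: ORDER BY appears before GROUP BY; SQL clause order requires GROUP BY first

Fix: Reorder: SELECT … FROM … GROUP BY … ORDER BY …

Corrected query:
SELECT genre, AVG(rating) AS a FROM movies GROUP BY genre ORDER BY a

Result:
genre     | a   
----------+-----
Action    | NULL
Drama     | NULL
Comedy    | 4.1 
Animation | 5.6 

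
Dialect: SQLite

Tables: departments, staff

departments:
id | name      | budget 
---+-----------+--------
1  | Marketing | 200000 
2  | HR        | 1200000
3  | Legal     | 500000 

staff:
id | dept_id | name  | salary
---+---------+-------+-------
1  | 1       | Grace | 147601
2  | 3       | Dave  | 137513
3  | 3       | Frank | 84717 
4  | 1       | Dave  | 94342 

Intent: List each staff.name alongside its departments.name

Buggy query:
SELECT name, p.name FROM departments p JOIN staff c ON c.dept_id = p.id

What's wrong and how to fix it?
Bug: 'name' exists in both joined tables, so the database can't tell which one is meant

Fix: Qualify the column with its table alias (c.name)

Corrected query:
SELECT c.name, p.name FROM departments p JOIN staff c ON c.dept_id = p.id

Result:
name  | name     
------+----------
Grace | Marketing
Dave  | Legal    
Frank | Legal    
Dave  | Marketing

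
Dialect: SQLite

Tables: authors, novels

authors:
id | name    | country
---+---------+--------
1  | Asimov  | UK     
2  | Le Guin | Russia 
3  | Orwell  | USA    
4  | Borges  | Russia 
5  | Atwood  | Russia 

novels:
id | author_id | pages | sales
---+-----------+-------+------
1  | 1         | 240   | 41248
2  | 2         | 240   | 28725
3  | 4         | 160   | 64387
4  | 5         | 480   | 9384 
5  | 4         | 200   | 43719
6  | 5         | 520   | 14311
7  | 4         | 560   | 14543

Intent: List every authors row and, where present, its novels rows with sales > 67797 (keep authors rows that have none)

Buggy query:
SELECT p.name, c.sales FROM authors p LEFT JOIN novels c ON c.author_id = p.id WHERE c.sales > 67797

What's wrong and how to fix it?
Bug: A WHERE condition on the right-hand table after LEFT JOIN drops unmatched parents

Fix: Move the right-table condition into the ON clause so unmatched parents are kept

Corrected query:
SELECT p.name, c.sales FROM authors p LEFT JOIN novels c ON c.author_id = p.id AND c.sales > 67797

Result:
name    | sales
--------+------
Asimov  | NULL 
Le Guin | NULL 
Orwell  | NULL 
Borges  | NULL 
Atwood  | NULL 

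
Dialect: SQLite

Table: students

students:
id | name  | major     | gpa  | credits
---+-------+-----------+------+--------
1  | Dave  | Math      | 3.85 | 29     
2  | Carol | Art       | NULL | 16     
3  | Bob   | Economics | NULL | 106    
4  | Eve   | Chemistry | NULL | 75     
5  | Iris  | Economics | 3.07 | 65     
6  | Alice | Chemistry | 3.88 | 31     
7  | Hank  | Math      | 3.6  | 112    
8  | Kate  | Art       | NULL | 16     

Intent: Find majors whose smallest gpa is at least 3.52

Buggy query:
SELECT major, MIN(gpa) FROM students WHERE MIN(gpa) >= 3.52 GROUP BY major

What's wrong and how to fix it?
Bug: MIN() in WHERE is a misuse of aggregate

Fix: Replace WHERE with HAVING after the GROUP BY

Corrected query:
SELECT major, MIN(gpa) FROM students GROUP BY major HAVING MIN(gpa) >= 3.52

Result:
major     | MIN(gpa)
----------+---------
Chemistry | 3.88    
Math      | 3.6     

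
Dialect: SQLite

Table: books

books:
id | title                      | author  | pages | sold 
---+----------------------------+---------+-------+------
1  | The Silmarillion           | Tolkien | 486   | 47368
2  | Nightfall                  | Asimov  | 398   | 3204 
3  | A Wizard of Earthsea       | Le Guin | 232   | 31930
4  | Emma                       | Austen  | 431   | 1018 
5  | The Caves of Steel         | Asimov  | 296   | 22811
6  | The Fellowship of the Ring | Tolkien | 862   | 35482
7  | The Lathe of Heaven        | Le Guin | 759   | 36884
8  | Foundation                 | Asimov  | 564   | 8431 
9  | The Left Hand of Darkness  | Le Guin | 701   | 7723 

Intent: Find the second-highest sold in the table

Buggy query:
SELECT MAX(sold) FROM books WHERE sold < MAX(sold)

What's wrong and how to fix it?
Bug: The inner MAX is an aggregate inside WHERE, which is not allowed

Fix: Compute the overall MAX in a subquery, then take MAX of rows below it

Corrected query:
SELECT MAX(sold) FROM books WHERE sold < (SELECT MAX(sold) FROM books)

Result:
MAX(sold)
---------
36884    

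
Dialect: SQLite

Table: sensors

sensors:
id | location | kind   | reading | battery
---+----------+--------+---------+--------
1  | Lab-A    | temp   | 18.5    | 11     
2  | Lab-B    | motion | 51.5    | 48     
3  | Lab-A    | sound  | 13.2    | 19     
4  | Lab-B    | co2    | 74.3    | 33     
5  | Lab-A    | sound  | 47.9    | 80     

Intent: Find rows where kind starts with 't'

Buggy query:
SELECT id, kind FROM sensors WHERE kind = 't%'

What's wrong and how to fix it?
Bug: '=' compares the literal string including the % character; pattern matching needs LIKE

Fix: Use LIKE for wildcard pattern matching

Corrected query:
SELECT id, kind FROM sensors WHERE kind LIKE 't%'

Result:
id | kind
---+-----
1  | temp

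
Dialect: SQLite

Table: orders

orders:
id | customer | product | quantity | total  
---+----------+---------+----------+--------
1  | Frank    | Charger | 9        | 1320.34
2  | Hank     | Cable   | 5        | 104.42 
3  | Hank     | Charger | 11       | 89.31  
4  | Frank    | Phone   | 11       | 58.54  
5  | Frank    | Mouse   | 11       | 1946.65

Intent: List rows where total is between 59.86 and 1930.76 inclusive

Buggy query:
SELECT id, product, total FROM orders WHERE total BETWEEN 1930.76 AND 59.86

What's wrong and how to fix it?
Bug: The bounds are reversed; BETWEEN a AND b requires a <= b to match anything

Fix: Write BETWEEN 59.86 AND 1930.76

Corrected query:
SELECT id, product, total FROM orders WHERE total BETWEEN 59.86 AND 1930.76

Result:
id | product | total  
---+---------+--------
1  | Charger | 1320.34
2  | Cable   | 104.42 
3  | Charger | 89.31  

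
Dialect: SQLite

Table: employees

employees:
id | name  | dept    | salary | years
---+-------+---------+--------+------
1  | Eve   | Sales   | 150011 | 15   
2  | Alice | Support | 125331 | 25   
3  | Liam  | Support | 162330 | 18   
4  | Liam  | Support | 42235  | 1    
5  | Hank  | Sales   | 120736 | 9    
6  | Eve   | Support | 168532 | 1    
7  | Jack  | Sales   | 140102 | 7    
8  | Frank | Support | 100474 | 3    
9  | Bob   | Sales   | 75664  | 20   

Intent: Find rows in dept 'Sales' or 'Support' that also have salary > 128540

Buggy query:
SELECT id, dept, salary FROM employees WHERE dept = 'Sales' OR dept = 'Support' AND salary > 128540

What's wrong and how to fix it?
Bug: AND binds tighter than OR, so this parses as dept = 'Sales' OR (dept = 'Support' AND salary > 128540)

Fix: Group the OR with parentheses (or use IN), then AND the threshold

Corrected query:
SELECT id, dept, salary FROM employees WHERE (dept = 'Sales' OR dept = 'Support') AND salary > 128540

Result:
id | dept    | salary
---+---------+-------
1  | Sales   | 150011
3  | Support | 162330
6  | Support | 168532
7  | Sales   | 140102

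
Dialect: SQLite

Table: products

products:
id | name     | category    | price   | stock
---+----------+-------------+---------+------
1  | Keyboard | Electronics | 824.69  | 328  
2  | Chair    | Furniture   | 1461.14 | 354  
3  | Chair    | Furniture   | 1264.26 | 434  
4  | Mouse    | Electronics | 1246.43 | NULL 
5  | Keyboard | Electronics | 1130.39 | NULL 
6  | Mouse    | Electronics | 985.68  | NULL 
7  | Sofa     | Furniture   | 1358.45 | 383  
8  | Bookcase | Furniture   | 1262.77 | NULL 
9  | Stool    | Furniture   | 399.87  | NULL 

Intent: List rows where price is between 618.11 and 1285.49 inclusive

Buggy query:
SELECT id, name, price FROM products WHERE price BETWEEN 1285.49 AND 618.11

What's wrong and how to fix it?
Bug: BETWEEN expects the lower bound first; with 1285.49 AND 618.11 the range is empty

Fix: Swap the bounds so the smaller value comes first

Corrected query:
SELECT id, name, price FROM products WHERE price BETWEEN 618.11 AND 1285.49

Result:
id | name     | price  
---+----------+--------
1  | Keyboard | 824.69 
3  | Chair    | 1264.26
4  | Mouse    | 1246.43
5  | Keyboard | 1130.39
6  | Mouse    | 985.68 
8  | Bookcase | 1262.77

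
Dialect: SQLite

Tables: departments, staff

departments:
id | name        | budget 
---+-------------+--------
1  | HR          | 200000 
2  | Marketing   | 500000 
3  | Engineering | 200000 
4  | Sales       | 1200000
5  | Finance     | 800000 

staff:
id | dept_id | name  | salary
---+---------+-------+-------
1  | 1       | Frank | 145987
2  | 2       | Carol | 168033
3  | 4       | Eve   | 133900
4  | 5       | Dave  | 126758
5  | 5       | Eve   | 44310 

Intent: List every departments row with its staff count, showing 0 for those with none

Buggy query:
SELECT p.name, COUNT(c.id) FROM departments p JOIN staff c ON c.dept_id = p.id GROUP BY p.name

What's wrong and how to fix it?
Bug: INNER JOIN drops departments rows that have no matching staff rows

Fix: Use LEFT JOIN so parents without children still appear (COUNT(c.id) gives 0)

Corrected query:
SELECT p.name, COUNT(c.id) FROM departments p LEFT JOIN staff c ON c.dept_id = p.id GROUP BY p.name

Result:
name        | COUNT(c.id)
------------+------------
Engineering | 0          
Finance     | 2          
HR          | 1          
Marketing   | 1          
Sales       | 1          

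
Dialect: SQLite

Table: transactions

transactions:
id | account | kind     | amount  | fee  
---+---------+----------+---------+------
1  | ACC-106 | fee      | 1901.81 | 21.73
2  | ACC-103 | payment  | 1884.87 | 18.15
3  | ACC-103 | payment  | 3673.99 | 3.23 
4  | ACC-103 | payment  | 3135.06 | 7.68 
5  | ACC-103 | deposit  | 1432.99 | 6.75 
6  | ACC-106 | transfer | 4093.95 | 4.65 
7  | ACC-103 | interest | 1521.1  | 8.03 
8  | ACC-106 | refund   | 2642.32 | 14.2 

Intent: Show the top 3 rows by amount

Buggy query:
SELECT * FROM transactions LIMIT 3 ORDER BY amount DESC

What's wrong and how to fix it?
Bug: LIMIT must come after ORDER BY

Fix: Sort with ORDER BY, then apply LIMIT

Corrected query:
SELECT * FROM transactions ORDER BY amount DESC LIMIT 3

Result:
id | account | kind     | amount  | fee 
---+---------+----------+---------+-----
6  | ACC-106 | transfer | 4093.95 | 4.65
3  | ACC-103 | payment  | 3673.99 | 3.23
4  | ACC-103 | payment  | 3135.06 | 7.68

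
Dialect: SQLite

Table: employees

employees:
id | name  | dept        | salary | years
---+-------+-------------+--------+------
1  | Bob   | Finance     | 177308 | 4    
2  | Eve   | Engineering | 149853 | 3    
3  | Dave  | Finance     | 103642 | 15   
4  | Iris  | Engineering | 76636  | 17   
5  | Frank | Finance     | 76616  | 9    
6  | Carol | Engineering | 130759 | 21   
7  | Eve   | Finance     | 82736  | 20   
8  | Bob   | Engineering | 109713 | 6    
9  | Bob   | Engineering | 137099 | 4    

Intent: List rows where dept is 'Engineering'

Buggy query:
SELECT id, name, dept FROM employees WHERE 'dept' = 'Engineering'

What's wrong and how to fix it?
Bug: 'dept' in single quotes is a string literal, not the column; the comparison is literal-vs-literal and never true

Fix: Remove the quotes around the column name (or use double quotes for an identifier)

Corrected query:
SELECT id, name, dept FROM employees WHERE dept = 'Engineering'

Result:
id | name  | dept       
---+-------+------------
2  | Eve   | Engineering
4  | Iris  | Engineering
6  | Carol | Engineering
8  | Bob   | Engineering
9  | Bob   | Engineering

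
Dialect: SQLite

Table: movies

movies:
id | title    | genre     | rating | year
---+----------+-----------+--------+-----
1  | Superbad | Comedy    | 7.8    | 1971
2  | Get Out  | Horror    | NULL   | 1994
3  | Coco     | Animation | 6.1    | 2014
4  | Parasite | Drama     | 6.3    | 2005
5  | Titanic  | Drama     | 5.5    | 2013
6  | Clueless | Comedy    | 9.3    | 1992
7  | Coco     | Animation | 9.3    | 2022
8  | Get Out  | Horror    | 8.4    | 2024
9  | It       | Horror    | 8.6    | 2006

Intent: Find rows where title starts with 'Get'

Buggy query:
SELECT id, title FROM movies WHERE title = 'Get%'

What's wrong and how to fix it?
Bug: '=' compares the literal string including the % character; pattern matching needs LIKE

Fix: Use LIKE for wildcard pattern matching

Corrected query:
SELECT id, title FROM movies WHERE title LIKE 'Get%'

Result:
id | title  
---+--------
2  | Get Out
8  | Get Out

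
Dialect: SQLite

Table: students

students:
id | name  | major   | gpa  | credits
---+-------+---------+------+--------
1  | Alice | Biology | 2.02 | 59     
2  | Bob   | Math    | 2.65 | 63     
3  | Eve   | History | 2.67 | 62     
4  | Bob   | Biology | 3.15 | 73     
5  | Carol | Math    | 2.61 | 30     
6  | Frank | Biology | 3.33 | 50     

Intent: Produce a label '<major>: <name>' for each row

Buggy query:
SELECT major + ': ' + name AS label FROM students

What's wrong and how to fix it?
Bug: SQLite uses || for string concatenation; + coerces text to numbers (yielding 0)

Fix: Use the || operator for string concatenation

Corrected query:
SELECT major || ': ' || name AS label FROM students

Result:
label         
--------------
Biology: Alice
Math: Bob     
History: Eve  
Biology: Bob  
Math: Carol   
Biology: Frank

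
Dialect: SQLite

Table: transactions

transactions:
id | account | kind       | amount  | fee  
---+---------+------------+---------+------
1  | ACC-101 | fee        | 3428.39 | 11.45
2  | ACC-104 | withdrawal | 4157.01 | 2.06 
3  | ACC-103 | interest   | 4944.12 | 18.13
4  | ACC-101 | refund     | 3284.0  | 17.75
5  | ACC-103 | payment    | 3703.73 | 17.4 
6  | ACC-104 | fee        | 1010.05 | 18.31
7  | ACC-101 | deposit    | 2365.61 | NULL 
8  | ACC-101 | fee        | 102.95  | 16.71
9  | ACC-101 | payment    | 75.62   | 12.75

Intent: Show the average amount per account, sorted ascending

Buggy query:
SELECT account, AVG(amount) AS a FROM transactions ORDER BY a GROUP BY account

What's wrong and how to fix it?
Bug: GROUP BY must precede ORDER BY

Fix: Move ORDER BY to the end, after GROUP BY

Corrected query:
SELECT account, AVG(amount) AS a FROM transactions GROUP BY account ORDER BY a

Result:
account | a       
--------+---------
ACC-101 | 1851.314
ACC-104 | 2583.53 
ACC-103 | 4323.925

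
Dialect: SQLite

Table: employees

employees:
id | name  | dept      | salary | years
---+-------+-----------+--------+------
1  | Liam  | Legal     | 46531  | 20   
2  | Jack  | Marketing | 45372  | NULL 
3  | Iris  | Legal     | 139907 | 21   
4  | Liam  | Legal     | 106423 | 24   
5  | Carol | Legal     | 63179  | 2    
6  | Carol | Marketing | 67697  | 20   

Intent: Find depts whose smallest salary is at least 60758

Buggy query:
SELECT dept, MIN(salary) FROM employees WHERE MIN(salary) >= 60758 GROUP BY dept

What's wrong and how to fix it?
Bug: MIN() in WHERE is a misuse of aggregate

Fix: Use HAVING for the per-group MIN condition

Corrected query:
SELECT dept, MIN(salary) FROM employees GROUP BY dept HAVING MIN(salary) >= 60758

Result:
(no rows)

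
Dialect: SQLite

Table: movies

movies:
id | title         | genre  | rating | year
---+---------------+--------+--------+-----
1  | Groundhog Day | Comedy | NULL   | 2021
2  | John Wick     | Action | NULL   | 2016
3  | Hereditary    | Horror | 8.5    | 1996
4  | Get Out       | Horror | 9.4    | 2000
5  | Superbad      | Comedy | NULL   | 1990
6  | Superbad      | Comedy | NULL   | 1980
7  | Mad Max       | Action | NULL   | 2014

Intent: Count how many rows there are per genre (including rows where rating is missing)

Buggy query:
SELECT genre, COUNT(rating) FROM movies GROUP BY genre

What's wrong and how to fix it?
Bug: COUNT(rating) skips NULLs, so groups with missing rating are undercounted

Fix: Replace COUNT(rating) with COUNT(*)

Corrected query:
SELECT genre, COUNT(*) FROM movies GROUP BY genre

Result:
genre  | COUNT(*)
-------+---------
Action | 2       
Comedy | 3       
Horror | 2       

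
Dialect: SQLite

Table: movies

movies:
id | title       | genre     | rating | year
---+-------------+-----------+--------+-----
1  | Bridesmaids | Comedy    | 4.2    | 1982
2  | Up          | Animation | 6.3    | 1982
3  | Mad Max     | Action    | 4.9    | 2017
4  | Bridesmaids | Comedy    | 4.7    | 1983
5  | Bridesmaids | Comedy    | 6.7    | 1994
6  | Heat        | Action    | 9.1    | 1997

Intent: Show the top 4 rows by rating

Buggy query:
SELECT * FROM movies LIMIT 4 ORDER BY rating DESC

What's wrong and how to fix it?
Bug: LIMIT must come after ORDER BY

Fix: Swap the clauses: ORDER BY first, then LIMIT

Corrected query:
SELECT * FROM movies ORDER BY rating DESC LIMIT 4

Result:
id | title       | genre     | rating | year
---+-------------+-----------+--------+-----
6  | Heat        | Action    | 9.1    | 1997
5  | Bridesmaids | Comedy    | 6.7    | 1994
2  | Up          | Animation | 6.3    | 1982
3  | Mad Max     | Action    | 4.9    | 2017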